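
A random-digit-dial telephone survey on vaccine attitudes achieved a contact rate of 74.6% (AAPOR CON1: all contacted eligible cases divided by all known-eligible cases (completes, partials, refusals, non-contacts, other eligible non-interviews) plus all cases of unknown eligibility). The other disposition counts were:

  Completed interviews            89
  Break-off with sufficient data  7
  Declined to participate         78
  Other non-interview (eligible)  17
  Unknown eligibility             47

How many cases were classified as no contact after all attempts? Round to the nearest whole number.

Numerator: 89 + 7 + 78 + 17 = 191
CON1 = 191 / D = 0.746
D = 191 / 0.746 = 256.0
Remaining denominator categories sum to 238
no contact after all attempts = 256.0 − 238 ≈ 18

18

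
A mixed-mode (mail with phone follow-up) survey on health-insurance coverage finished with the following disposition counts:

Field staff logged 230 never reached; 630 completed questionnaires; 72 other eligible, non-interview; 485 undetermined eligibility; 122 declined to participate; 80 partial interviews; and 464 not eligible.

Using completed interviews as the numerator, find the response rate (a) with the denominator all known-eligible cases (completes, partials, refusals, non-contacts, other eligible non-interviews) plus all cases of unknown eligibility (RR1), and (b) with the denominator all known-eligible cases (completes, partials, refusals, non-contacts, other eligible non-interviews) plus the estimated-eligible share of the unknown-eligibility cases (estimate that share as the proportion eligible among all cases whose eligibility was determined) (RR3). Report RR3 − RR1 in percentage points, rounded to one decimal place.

3.7

Numerator = 630
Base = 630 + 80 + 122 + 230 + 72 + 485 = 1619
RR1 = 630 / 1619 = 0.3891
Eligible (known) = 630 + 80 + 122 + 230 + 72 = 1134
e = 1134 / (1134 + 464) = 1134 / 1598 = 0.7096
Estimated eligible among unknowns = 0.7096 × 485 = 344.16
Base = 1134 + 344.16 = 1478.16
RR3 = 630 / 1478.16 = 0.4262
Difference = 42.62 − 38.91 = 3.71 percentage points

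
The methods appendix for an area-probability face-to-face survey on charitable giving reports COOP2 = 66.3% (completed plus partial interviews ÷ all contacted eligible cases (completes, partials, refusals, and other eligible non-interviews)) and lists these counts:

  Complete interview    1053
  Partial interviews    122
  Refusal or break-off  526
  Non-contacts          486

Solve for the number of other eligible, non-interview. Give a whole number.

71

Top → 1053 + 122 = 1175
COOP2 = 1175 / D = 0.663
D = 1175 / 0.663 = 1772.2
Other denominator terms total 1701
other eligible, non-interview = 1772.2 − 1701 ≈ 71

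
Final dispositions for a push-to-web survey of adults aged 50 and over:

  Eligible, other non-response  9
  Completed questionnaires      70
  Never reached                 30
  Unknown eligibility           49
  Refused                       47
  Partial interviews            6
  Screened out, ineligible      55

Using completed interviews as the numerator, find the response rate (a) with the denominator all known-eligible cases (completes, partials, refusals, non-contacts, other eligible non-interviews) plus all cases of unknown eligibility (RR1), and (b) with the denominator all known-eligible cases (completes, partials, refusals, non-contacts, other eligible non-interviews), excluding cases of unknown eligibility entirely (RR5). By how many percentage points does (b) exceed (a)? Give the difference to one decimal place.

Numerator → 70
Denom → 70 + 6 + 47 + 30 + 9 + 49 = 211
RR1 = 70 / 211 = 0.3318
Denom → 70 + 6 + 47 + 30 + 9 = 162
RR5 = 70 / 162 = 0.4321
Difference = 43.21 − 33.18 = 10.03 percentage points

10.0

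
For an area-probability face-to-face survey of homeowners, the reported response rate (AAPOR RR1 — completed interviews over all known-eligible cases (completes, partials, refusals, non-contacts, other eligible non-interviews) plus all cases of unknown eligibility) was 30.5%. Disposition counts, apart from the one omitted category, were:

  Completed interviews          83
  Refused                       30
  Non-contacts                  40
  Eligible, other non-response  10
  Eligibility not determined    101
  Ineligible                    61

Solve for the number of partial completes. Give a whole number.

8

RR1 = 83 / D = 0.305
D = 83 / 0.305 = 272.1
Remaining denominator categories sum to 264
partial completes = 272.1 − 264 ≈ 8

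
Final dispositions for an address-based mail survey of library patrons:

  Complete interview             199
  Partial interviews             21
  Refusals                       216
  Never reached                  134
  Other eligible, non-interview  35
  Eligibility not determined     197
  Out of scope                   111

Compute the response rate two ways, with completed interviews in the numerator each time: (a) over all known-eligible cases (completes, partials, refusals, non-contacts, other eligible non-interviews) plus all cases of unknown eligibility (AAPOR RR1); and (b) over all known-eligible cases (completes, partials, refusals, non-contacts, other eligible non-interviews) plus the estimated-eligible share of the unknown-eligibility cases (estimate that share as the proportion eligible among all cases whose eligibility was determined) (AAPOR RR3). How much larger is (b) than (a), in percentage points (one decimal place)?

Num → 199
Base → 199 + 21 + 216 + 134 + 35 + 197 = 802
RR1 = 199 / 802 = 0.2481
Known eligible → 199 + 21 + 216 + 134 + 35 = 605
e = 605 / (605 + 111) = 605 / 716 = 0.8450
Estimated eligible among unknowns → 0.8450 × 197 = 166.47
Base → 605 + 166.47 = 771.47
RR3 = 199 / 771.47 = 0.2579
Difference = 25.79 − 24.81 = 0.98 percentage points

1.0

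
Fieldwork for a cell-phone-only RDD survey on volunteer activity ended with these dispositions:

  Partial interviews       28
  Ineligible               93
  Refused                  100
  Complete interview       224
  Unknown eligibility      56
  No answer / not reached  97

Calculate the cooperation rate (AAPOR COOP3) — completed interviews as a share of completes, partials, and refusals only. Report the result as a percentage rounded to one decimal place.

63.6%

Num: 224
Denominator: 224 + 28 + 100 = 352
COOP3 = 224 / 352 = 0.6364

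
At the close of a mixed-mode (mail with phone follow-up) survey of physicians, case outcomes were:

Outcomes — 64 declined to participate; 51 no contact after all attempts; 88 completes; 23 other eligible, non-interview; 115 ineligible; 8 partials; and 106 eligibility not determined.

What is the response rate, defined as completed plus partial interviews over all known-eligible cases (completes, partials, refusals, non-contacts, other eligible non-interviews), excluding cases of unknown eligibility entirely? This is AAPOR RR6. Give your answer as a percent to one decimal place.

Numerator: 88 + 8 = 96
Denom: 88 + 8 + 64 + 51 + 23 = 234
RR6 = 96 / 234 = 0.4103

41.0%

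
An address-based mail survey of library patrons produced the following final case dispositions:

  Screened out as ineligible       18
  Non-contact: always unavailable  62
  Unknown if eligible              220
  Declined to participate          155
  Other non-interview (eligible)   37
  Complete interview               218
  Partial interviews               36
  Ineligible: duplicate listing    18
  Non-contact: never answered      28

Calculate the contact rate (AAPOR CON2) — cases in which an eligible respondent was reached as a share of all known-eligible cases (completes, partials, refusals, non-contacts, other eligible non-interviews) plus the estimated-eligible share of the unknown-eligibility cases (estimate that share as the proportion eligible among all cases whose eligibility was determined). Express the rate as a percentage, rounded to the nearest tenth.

60.1%

Non-contacts = 28 + 62 = 90
Screened out, ineligible = 18 + 18 = 36
Num = 218 + 36 + 155 + 37 = 446
Eligible (known) = 218 + 36 + 155 + 90 + 37 = 536
e = 536 / (536 + 36) = 536 / 572 = 0.9371
e × U = 0.9371 × 220 = 206.16
Denominator = 536 + 206.16 = 742.16
CON2 = 446 / 742.16 = 0.6009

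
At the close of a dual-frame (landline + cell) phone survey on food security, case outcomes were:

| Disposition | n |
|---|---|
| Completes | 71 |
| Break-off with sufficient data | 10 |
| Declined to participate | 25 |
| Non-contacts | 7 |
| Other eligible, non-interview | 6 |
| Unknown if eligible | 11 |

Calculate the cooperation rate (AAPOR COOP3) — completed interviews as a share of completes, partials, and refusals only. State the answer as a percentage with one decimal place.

67.0%

Num: 71
Denominator: 71 + 10 + 25 = 106
COOP3 = 71 / 106 = 0.6698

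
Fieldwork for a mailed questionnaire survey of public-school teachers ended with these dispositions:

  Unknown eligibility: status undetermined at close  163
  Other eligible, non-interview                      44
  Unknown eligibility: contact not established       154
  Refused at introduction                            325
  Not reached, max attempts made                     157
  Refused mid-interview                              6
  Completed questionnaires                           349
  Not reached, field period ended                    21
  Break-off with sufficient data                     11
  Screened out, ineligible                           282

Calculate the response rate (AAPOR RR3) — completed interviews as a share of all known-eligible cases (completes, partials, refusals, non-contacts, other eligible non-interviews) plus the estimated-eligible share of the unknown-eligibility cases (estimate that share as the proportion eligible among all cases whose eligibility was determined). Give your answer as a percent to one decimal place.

30.2%

Declined to participate = 325 + 6 = 331
Never reached = 21 + 157 = 178
Unknown if eligible = 154 + 163 = 317
Top = 349
Known eligible = 349 + 11 + 331 + 178 + 44 = 913
e = 913 / (913 + 282) = 913 / 1195 = 0.7640
Estimated eligible among unknowns = 0.7640 × 317 = 242.19
Denom = 913 + 242.19 = 1155.19
RR3 = 349 / 1155.19 = 0.3021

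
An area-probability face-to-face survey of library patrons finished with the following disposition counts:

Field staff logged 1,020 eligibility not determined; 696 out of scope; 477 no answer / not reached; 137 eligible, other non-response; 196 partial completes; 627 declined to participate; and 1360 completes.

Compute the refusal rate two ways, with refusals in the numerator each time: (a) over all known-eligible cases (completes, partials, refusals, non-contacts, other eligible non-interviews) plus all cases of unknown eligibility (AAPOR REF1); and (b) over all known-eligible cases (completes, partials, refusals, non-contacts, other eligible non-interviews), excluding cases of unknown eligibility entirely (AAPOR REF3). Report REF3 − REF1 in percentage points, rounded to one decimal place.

6.0

Num: 627
Base: 1360 + 196 + 627 + 477 + 137 + 1020 = 3817
REF1 = 627 / 3817 = 0.1643
Base: 1360 + 196 + 627 + 477 + 137 = 2797
REF3 = 627 / 2797 = 0.2242
Difference = 22.42 − 16.43 = 5.99 percentage points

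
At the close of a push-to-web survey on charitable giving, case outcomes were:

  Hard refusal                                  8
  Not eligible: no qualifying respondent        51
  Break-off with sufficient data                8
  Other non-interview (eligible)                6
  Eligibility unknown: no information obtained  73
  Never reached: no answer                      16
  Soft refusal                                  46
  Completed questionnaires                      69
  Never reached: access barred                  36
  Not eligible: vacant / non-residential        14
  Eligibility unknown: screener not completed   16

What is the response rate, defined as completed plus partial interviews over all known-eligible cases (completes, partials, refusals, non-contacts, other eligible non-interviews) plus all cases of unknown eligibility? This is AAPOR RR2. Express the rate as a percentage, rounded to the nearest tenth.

Refusal or break-off = 8 + 46 = 54
No answer / not reached = 16 + 36 = 52
Unknown eligibility = 16 + 73 = 89
Screened out, ineligible = 51 + 14 = 65
Top: 69 + 8 = 77
Denominator: 69 + 8 + 54 + 52 + 6 + 89 = 278
RR2 = 77 / 278 = 0.2770

27.7%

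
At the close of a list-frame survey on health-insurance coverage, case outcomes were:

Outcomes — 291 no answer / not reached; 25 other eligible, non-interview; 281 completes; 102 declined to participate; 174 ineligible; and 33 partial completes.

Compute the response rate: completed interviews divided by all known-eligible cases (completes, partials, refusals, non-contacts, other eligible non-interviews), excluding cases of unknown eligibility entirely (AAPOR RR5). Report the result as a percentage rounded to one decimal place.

38.4%

Numerator: 281
Denominator: 281 + 33 + 102 + 291 + 25 = 732
RR5 = 281 / 732 = 0.3839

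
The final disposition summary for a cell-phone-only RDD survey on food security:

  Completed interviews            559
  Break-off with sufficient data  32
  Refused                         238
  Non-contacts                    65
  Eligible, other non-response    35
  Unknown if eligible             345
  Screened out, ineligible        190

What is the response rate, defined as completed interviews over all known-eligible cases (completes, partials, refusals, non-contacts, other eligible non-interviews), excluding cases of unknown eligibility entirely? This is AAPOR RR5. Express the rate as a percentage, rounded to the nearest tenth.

Numerator: 559
Denom: 559 + 32 + 238 + 65 + 35 = 929
RR5 = 559 / 929 = 0.6017

60.2%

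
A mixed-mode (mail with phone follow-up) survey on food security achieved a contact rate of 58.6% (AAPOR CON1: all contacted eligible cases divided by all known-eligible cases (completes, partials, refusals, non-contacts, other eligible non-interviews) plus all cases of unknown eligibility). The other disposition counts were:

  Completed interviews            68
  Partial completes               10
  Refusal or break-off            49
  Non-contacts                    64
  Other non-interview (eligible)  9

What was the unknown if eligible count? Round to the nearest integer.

32

Top: 68 + 10 + 49 + 9 = 136
CON1 = 136 / D = 0.586
D = 136 / 0.586 = 232.1
Other denominator terms total 200
unknown if eligible = 232.1 − 200 ≈ 32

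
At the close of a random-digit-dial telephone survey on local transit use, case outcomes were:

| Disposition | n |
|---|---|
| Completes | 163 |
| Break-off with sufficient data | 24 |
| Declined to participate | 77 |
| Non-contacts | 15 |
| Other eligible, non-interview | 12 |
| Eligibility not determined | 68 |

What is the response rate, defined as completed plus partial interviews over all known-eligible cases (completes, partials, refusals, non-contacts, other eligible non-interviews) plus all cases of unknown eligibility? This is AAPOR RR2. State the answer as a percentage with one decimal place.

52.1%

Num → 163 + 24 = 187
Denom → 163 + 24 + 77 + 15 + 12 + 68 = 359
RR2 = 187 / 359 = 0.5209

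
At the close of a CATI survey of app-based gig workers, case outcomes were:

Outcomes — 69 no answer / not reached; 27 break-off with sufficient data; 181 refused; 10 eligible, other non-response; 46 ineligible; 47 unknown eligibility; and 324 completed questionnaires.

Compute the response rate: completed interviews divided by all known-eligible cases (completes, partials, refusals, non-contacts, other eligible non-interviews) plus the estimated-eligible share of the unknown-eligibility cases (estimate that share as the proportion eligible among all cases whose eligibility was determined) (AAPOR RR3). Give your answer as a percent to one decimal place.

49.5%

Num: 324
Determined eligible: 324 + 27 + 181 + 69 + 10 = 611
e = 611 / (611 + 46) = 611 / 657 = 0.9300
e × U: 0.9300 × 47 = 43.71
Denom: 611 + 43.71 = 654.71
RR3 = 324 / 654.71 = 0.4949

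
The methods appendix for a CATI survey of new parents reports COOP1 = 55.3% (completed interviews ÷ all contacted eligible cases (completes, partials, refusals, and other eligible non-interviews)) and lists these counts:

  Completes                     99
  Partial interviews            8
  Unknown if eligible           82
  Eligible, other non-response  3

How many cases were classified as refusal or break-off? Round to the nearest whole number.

69

COOP1 = 99 / D = 0.553
D = 99 / 0.553 = 179.0
Remaining denominator categories sum to 110
refusal or break-off = 179.0 − 110 ≈ 69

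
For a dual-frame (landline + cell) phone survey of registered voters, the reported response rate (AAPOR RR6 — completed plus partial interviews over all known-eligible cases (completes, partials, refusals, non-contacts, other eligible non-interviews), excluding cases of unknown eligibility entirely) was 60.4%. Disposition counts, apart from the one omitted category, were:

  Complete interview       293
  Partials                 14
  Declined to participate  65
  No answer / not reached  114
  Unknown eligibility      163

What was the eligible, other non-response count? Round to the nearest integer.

Numerator: 293 + 14 = 307
RR6 = 307 / D = 0.604
D = 307 / 0.604 = 508.3
Remaining denominator categories sum to 486
eligible, other non-response = 508.3 − 486 ≈ 22

22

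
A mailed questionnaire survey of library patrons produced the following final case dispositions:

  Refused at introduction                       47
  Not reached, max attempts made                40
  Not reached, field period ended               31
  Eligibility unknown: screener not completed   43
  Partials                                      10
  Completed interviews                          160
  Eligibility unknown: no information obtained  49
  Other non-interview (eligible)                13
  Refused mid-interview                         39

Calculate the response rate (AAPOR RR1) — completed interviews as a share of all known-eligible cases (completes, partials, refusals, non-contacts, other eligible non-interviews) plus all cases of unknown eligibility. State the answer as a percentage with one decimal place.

Refused = 47 + 39 = 86
Non-contacts = 31 + 40 = 71
Undetermined eligibility = 43 + 49 = 92
Top = 160
Base = 160 + 10 + 86 + 71 + 13 + 92 = 432
RR1 = 160 / 432 = 0.3704

37.0%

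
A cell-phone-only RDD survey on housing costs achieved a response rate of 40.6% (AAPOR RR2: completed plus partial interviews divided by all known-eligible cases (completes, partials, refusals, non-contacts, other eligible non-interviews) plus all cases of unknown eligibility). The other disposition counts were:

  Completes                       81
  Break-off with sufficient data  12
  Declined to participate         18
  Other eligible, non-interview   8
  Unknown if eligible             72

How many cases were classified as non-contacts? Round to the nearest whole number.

38

Top → 81 + 12 = 93
RR2 = 93 / D = 0.406
D = 93 / 0.406 = 229.1
Remaining denominator categories sum to 191
non-contacts = 229.1 − 191 ≈ 38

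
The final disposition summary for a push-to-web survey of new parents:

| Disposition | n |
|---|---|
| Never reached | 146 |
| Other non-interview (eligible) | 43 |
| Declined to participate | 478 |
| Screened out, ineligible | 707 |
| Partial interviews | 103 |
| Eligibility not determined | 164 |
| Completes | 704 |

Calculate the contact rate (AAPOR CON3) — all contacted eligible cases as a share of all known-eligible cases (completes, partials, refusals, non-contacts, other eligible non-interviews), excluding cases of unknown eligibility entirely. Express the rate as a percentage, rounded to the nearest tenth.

Numerator = 704 + 103 + 478 + 43 = 1328
Base = 704 + 103 + 478 + 146 + 43 = 1474
CON3 = 1328 / 1474 = 0.9009

90.1%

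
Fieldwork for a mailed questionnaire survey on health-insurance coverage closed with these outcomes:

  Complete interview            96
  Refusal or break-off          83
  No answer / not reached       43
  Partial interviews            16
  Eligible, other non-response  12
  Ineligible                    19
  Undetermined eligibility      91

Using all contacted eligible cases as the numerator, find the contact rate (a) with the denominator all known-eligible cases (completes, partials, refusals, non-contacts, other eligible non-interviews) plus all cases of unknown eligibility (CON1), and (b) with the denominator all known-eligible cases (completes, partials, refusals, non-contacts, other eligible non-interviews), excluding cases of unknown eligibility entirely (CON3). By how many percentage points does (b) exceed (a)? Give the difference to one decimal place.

22.1

Numerator = 96 + 16 + 83 + 12 = 207
Denominator = 96 + 16 + 83 + 43 + 12 + 91 = 341
CON1 = 207 / 341 = 0.6070
Denominator = 96 + 16 + 83 + 43 + 12 = 250
CON3 = 207 / 250 = 0.8280
Difference = 82.80 − 60.70 = 22.10 percentage points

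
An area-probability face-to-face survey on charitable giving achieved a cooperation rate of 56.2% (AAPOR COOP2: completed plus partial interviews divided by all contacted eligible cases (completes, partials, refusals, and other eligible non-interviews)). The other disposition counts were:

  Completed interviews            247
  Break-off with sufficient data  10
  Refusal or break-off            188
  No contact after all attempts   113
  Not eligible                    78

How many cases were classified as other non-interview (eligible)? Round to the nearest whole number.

Num = 247 + 10 = 257
COOP2 = 257 / D = 0.562
D = 257 / 0.562 = 457.3
Rest of base = 445
other non-interview (eligible) = 457.3 − 445 ≈ 12

12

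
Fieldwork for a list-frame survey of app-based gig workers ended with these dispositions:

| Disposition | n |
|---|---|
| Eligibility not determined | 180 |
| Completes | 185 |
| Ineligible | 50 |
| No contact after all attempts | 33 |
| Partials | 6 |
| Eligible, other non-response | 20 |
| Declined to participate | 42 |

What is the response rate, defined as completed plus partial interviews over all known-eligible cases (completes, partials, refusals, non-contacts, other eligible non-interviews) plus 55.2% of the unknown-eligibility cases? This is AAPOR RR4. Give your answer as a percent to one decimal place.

Num → 185 + 6 = 191
Eligible (known) → 185 + 6 + 42 + 33 + 20 = 286
Eligible share of unknowns → 0.5520 × 180 = 99.36
Base → 286 + 99.36 = 385.36
RR4 = 191 / 385.36 = 0.4956

49.6%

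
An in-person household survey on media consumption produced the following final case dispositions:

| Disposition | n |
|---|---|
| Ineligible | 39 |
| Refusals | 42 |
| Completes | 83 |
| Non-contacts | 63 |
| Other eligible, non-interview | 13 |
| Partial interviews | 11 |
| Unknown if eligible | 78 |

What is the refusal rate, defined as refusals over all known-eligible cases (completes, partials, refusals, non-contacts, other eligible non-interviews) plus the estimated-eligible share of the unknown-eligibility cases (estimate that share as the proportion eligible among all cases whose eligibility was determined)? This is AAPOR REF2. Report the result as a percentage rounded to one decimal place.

15.1%

Numerator = 42
Determined eligible = 83 + 11 + 42 + 63 + 13 = 212
e = 212 / (212 + 39) = 212 / 251 = 0.8446
e × U = 0.8446 × 78 = 65.88
Denominator = 212 + 65.88 = 277.88
REF2 = 42 / 277.88 = 0.1511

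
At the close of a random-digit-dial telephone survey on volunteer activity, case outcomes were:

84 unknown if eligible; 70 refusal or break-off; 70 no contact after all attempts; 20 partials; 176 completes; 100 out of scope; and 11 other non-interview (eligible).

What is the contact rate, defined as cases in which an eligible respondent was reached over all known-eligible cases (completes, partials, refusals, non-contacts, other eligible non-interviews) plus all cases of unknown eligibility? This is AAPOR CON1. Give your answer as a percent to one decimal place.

Top: 176 + 20 + 70 + 11 = 277
Base: 176 + 20 + 70 + 70 + 11 + 84 = 431
CON1 = 277 / 431 = 0.6427

64.3%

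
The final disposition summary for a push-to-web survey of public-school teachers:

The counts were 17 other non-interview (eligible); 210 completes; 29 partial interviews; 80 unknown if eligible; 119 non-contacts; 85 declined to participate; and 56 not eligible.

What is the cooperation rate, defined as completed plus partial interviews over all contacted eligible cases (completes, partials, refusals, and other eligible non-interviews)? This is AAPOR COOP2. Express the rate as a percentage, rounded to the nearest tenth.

Top → 210 + 29 = 239
Base → 210 + 29 + 85 + 17 = 341
COOP2 = 239 / 341 = 0.7009

70.1%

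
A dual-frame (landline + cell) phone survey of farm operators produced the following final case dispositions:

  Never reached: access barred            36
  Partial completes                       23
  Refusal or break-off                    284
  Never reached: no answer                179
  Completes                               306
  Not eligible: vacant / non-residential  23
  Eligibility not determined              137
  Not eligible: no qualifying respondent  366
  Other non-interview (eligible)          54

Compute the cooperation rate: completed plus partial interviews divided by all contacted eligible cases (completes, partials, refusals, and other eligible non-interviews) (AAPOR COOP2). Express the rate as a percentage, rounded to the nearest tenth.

No answer / not reached = 179 + 36 = 215
Out of scope = 366 + 23 = 389
Top → 306 + 23 = 329
Denominator → 306 + 23 + 284 + 54 = 667
COOP2 = 329 / 667 = 0.4933

49.3%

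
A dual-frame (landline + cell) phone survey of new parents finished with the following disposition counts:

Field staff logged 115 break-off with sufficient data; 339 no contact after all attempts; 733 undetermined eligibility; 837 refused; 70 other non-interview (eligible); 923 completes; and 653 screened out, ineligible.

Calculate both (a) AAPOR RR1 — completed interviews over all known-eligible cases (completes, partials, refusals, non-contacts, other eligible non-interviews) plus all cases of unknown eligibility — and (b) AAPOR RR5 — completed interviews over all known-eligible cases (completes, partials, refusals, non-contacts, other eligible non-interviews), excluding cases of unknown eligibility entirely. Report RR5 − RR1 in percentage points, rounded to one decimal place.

Numerator = 923
Denom = 923 + 115 + 837 + 339 + 70 + 733 = 3017
RR1 = 923 / 3017 = 0.3059
Denom = 923 + 115 + 837 + 339 + 70 = 2284
RR5 = 923 / 2284 = 0.4041
Difference = 40.41 − 30.59 = 9.82 percentage points

9.8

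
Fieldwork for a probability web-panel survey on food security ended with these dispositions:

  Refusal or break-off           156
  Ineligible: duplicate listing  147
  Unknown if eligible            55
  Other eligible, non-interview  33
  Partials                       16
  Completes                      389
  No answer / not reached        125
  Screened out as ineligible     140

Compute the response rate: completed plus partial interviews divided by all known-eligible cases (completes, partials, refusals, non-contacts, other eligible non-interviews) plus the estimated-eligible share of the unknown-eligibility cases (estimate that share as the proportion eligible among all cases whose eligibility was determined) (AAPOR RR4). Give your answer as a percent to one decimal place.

53.4%

Not eligible = 140 + 147 = 287
Top → 389 + 16 = 405
Known eligible → 389 + 16 + 156 + 125 + 33 = 719
e = 719 / (719 + 287) = 719 / 1006 = 0.7147
e × U → 0.7147 × 55 = 39.31
Base → 719 + 39.31 = 758.31
RR4 = 405 / 758.31 = 0.5341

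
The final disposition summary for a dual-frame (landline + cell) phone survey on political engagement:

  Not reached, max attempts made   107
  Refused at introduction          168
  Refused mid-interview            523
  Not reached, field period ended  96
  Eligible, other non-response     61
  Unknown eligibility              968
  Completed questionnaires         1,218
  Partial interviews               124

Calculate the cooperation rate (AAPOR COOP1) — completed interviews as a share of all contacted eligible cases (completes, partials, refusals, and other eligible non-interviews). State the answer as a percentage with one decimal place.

Refusals = 168 + 523 = 691
No answer / not reached = 96 + 107 = 203
Numerator → 1218
Denom → 1218 + 124 + 691 + 61 = 2094
COOP1 = 1218 / 2094 = 0.5817

58.2%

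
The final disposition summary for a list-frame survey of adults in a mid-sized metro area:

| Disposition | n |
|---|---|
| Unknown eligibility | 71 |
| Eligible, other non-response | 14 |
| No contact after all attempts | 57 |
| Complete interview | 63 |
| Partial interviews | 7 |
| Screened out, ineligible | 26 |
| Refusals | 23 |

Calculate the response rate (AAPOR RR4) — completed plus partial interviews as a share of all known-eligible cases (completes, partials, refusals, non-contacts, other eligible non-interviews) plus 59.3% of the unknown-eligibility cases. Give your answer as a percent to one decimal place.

Numerator → 63 + 7 = 70
Eligible (known) → 63 + 7 + 23 + 57 + 14 = 164
e × U → 0.5930 × 71 = 42.10
Base → 164 + 42.10 = 206.10
RR4 = 70 / 206.10 = 0.3396

34.0%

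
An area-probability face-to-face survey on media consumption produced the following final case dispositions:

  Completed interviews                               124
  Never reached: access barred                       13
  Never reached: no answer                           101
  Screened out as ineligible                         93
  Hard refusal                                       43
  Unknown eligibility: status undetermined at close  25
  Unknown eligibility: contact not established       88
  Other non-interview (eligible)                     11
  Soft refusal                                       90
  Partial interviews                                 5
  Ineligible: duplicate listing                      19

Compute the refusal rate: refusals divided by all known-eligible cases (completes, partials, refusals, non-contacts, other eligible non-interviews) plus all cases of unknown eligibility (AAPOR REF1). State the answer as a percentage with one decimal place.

26.6%

Refusals = 43 + 90 = 133
Non-contacts = 101 + 13 = 114
Unknown if eligible = 88 + 25 = 113
Screened out, ineligible = 93 + 19 = 112
Num → 133
Base → 124 + 5 + 133 + 114 + 11 + 113 = 500
REF1 = 133 / 500 = 0.2660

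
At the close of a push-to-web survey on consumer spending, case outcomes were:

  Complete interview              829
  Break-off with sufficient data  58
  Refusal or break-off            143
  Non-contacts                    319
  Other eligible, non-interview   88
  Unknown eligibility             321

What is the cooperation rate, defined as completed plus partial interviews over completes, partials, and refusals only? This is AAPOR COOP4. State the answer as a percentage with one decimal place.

86.1%

Numerator → 829 + 58 = 887
Denominator → 829 + 58 + 143 = 1030
COOP4 = 887 / 1030 = 0.8612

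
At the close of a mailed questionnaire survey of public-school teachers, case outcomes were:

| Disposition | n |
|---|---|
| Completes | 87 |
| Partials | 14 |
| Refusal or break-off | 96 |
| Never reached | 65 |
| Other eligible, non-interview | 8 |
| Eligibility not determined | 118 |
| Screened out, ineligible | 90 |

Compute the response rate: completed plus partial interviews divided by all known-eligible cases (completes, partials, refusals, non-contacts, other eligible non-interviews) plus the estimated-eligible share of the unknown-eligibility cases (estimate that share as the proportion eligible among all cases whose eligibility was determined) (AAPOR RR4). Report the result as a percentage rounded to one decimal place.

Top = 87 + 14 = 101
Eligible (known) = 87 + 14 + 96 + 65 + 8 = 270
e = 270 / (270 + 90) = 270 / 360 = 0.7500
e × U = 0.7500 × 118 = 88.50
Denom = 270 + 88.50 = 358.50
RR4 = 101 / 358.50 = 0.2817

28.2%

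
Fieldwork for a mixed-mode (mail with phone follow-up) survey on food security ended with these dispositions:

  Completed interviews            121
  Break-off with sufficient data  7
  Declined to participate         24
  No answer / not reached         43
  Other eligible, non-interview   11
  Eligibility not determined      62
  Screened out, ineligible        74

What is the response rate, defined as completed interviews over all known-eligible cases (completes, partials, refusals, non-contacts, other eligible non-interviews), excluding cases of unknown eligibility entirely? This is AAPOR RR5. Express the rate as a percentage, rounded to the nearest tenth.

58.7%

Num = 121
Denominator = 121 + 7 + 24 + 43 + 11 = 206
RR5 = 121 / 206 = 0.5874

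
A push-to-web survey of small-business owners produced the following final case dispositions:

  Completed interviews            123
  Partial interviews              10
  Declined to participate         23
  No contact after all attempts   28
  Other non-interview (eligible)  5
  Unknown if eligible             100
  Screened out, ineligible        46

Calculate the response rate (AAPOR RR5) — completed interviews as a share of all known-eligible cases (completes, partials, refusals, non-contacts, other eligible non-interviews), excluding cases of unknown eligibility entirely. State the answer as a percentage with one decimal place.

Numerator = 123
Base = 123 + 10 + 23 + 28 + 5 = 189
RR5 = 123 / 189 = 0.6508

65.1%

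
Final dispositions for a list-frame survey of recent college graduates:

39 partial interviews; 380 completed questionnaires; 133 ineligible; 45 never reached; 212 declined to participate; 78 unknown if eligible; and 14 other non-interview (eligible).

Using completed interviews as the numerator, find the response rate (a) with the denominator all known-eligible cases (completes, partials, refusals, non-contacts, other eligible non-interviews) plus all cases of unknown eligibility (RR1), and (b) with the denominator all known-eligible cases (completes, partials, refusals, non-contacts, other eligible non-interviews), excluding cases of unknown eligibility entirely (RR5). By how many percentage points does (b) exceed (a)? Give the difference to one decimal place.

Numerator = 380
Denominator = 380 + 39 + 212 + 45 + 14 + 78 = 768
RR1 = 380 / 768 = 0.4948
Denominator = 380 + 39 + 212 + 45 + 14 = 690
RR5 = 380 / 690 = 0.5507
Difference = 55.07 − 49.48 = 5.59 percentage points

5.6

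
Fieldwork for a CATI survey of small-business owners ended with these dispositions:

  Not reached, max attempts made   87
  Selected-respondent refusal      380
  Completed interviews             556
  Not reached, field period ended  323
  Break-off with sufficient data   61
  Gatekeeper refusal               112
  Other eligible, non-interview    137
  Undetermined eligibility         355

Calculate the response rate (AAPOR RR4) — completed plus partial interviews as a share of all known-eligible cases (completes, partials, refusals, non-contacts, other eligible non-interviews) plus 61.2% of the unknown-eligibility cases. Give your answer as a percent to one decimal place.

32.9%

Declined to participate = 112 + 380 = 492
Never reached = 323 + 87 = 410
Numerator → 556 + 61 = 617
Eligible (known) → 556 + 61 + 492 + 410 + 137 = 1656
e × U → 0.6120 × 355 = 217.26
Denominator → 1656 + 217.26 = 1873.26
RR4 = 617 / 1873.26 = 0.3294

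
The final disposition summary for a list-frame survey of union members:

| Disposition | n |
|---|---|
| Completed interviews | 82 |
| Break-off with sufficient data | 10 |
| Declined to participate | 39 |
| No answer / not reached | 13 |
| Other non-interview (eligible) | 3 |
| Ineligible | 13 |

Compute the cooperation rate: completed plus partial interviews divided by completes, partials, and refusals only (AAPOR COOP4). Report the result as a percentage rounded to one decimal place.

Numerator → 82 + 10 = 92
Denominator → 82 + 10 + 39 = 131
COOP4 = 92 / 131 = 0.7023

70.2%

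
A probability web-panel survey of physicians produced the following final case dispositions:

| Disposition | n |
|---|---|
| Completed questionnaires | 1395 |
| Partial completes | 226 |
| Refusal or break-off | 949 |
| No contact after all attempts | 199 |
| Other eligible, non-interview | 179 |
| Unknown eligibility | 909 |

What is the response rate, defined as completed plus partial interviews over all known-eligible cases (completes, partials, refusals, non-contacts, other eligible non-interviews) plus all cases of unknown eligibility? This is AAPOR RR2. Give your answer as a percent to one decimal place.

42.0%

Numerator = 1395 + 226 = 1621
Denominator = 1395 + 226 + 949 + 199 + 179 + 909 = 3857
RR2 = 1621 / 3857 = 0.4203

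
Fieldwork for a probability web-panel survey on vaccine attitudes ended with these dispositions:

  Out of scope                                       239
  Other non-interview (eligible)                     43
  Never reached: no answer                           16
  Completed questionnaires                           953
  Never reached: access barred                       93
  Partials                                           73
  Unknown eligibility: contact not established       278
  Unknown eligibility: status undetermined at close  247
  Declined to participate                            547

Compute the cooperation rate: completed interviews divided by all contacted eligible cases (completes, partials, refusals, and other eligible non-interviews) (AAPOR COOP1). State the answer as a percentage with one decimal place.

Never reached = 16 + 93 = 109
Unknown if eligible = 278 + 247 = 525
Numerator = 953
Base = 953 + 73 + 547 + 43 = 1616
COOP1 = 953 / 1616 = 0.5897

59.0%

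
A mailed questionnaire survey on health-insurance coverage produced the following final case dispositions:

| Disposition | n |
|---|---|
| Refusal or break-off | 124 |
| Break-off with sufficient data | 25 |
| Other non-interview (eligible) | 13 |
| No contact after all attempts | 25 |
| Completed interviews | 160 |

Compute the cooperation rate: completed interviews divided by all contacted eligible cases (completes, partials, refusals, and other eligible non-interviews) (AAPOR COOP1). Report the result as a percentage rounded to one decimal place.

Numerator = 160
Denominator = 160 + 25 + 124 + 13 = 322
COOP1 = 160 / 322 = 0.4969

49.7%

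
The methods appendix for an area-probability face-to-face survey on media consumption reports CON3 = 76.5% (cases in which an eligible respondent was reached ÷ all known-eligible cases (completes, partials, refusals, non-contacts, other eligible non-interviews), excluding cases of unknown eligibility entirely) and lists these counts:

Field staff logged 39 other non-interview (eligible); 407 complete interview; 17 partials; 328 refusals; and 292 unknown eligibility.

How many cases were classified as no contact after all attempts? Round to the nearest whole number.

Numerator → 407 + 17 + 328 + 39 = 791
CON3 = 791 / D = 0.765
D = 791 / 0.765 = 1034.0
Remaining denominator categories sum to 791
no contact after all attempts = 1034.0 − 791 ≈ 243

243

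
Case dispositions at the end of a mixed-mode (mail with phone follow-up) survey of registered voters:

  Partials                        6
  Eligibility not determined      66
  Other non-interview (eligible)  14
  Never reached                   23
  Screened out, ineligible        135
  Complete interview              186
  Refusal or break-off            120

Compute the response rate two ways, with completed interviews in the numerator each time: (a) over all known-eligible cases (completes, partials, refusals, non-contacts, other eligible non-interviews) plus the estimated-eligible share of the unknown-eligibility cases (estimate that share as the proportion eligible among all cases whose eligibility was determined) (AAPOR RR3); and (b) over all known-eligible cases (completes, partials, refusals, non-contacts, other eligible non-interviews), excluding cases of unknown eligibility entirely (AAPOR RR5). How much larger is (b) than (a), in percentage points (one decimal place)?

6.4

Numerator: 186
Determined eligible: 186 + 6 + 120 + 23 + 14 = 349
e = 349 / (349 + 135) = 349 / 484 = 0.7211
Eligible share of unknowns: 0.7211 × 66 = 47.59
Base: 349 + 47.59 = 396.59
RR3 = 186 / 396.59 = 0.4690
Base: 186 + 6 + 120 + 23 + 14 = 349
RR5 = 186 / 349 = 0.5330
Difference = 53.30 − 46.90 = 6.40 percentage points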